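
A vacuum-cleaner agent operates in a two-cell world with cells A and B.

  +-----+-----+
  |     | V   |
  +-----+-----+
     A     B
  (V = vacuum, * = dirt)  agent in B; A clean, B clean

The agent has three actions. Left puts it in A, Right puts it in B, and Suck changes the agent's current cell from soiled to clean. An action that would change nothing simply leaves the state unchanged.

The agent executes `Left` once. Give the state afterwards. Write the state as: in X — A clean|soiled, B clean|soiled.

start: in B — A clean, B clean
Left (#1): in A — A clean, B clean

in A — A clean, B clean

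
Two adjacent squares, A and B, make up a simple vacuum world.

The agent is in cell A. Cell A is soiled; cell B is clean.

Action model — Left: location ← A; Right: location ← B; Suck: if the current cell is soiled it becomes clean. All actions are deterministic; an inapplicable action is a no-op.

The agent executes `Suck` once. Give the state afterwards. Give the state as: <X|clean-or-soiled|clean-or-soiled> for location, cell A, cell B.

<A|clean|clean>

start: <A|soiled|clean>
1. Suck → <A|clean|clean>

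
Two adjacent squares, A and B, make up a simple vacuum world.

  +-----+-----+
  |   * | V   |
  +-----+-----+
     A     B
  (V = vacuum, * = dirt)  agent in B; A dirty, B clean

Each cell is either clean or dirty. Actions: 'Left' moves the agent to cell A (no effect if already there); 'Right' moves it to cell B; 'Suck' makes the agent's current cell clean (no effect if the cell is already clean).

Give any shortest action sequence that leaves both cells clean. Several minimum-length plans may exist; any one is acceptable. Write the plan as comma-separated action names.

Left, Suck

Left (#1): (A; A:dirty, B:clean)
Suck (#2): (A; A:clean, B:clean)
min 2: go A then Suck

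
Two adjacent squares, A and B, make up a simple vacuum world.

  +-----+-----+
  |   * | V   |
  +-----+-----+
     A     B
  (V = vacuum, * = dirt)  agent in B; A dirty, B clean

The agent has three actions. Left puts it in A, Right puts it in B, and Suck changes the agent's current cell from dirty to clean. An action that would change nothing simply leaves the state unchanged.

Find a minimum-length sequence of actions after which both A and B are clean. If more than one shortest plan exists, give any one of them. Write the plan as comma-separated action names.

Left, Suck

step 1/2 (Left): <A|dirty|clean>
step 2/2 (Suck): <A|clean|clean>
min 2: go A then Suck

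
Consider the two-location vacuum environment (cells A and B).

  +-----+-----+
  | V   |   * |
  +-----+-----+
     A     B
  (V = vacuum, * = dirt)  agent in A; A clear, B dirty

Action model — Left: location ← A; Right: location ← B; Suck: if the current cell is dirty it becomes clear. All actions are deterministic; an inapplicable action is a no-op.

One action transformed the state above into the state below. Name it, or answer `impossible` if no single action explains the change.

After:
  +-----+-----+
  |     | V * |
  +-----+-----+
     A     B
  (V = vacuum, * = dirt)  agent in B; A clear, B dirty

try  Left: loc=A A=clear B=dirty
try Right: loc=B A=clear B=dirty  ← match
try  Suck: loc=A A=clear B=dirty

Right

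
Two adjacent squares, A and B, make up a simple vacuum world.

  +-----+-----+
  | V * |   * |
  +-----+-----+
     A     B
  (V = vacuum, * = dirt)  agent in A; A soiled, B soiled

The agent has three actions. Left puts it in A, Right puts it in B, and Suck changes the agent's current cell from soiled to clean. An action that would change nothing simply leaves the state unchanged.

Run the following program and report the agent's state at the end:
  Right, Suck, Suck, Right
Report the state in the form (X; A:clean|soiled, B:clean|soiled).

(B; A:soiled, B:clean)

1) do Right; now (B; A:soiled, B:soiled)
2) do Suck; now (B; A:soiled, B:clean)
3) do Suck; now (B; A:soiled, B:clean)
4) do Right; now (B; A:soiled, B:clean)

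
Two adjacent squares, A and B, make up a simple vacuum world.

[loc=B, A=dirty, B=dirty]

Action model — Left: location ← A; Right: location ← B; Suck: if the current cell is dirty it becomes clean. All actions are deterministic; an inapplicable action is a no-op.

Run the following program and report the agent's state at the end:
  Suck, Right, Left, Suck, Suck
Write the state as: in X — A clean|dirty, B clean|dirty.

1. Suck → in B — A dirty, B clean
2. Right → in B — A dirty, B clean
3. Left → in A — A dirty, B clean
4. Suck → in A — A clean, B clean
5. Suck → in A — A clean, B clean

in A — A clean, B clean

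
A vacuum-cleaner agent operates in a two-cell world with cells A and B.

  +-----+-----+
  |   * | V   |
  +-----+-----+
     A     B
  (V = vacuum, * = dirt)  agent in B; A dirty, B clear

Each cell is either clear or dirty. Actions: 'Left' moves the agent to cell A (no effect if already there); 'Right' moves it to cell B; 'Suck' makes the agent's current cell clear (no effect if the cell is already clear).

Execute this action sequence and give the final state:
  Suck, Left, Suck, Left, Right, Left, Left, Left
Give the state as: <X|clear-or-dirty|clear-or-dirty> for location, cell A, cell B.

t=1 Suck ⇒ <B|dirty|clear>
t=2 Left ⇒ <A|dirty|clear>
t=3 Suck ⇒ <A|clear|clear>
t=4 Left ⇒ <A|clear|clear>
t=5 Right ⇒ <B|clear|clear>
t=6 Left ⇒ <A|clear|clear>
t=7 Left ⇒ <A|clear|clear>
t=8 Left ⇒ <A|clear|clear>

<A|clear|clear>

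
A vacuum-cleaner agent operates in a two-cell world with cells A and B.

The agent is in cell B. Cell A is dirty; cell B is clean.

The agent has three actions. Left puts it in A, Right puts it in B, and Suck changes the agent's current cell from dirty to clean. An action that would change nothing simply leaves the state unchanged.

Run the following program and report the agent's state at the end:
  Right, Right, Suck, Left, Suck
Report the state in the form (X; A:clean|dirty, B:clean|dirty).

(A; A:clean, B:clean)

step 1/5 (Right): (B; A:dirty, B:clean)
step 2/5 (Right): (B; A:dirty, B:clean)
step 3/5 (Suck): (B; A:dirty, B:clean)
step 4/5 (Left): (A; A:dirty, B:clean)
step 5/5 (Suck): (A; A:clean, B:clean)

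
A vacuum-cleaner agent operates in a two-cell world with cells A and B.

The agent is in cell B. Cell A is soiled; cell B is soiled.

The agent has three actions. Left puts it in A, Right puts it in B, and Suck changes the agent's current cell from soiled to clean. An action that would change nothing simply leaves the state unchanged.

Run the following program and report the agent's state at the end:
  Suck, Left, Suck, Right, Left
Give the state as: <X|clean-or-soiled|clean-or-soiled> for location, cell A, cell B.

1. Suck → <B|soiled|clean>
2. Left → <A|soiled|clean>
3. Suck → <A|clean|clean>
4. Right → <B|clean|clean>
5. Left → <A|clean|clean>

<A|clean|clean>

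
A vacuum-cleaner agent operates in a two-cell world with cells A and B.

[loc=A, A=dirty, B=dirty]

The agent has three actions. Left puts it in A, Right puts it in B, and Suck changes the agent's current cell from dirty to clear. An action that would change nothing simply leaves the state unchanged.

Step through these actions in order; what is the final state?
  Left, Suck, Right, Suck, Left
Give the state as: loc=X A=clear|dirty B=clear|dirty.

loc=A A=clear B=clear

1) do Left; now loc=A A=dirty B=dirty
2) do Suck; now loc=A A=clear B=dirty
3) do Right; now loc=B A=clear B=dirty
4) do Suck; now loc=B A=clear B=clear
5) do Left; now loc=A A=clear B=clear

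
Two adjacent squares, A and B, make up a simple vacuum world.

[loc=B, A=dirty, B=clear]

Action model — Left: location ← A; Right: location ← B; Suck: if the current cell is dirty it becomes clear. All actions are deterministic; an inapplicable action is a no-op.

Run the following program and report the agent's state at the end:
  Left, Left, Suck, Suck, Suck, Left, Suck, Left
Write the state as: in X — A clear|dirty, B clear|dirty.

in A — A clear, B clear

step 1/8 (Left): in A — A dirty, B clear
step 2/8 (Left): in A — A dirty, B clear
step 3/8 (Suck): in A — A clear, B clear
step 4/8 (Suck): in A — A clear, B clear
step 5/8 (Suck): in A — A clear, B clear
step 6/8 (Left): in A — A clear, B clear
step 7/8 (Suck): in A — A clear, B clear
step 8/8 (Left): in A — A clear, B clear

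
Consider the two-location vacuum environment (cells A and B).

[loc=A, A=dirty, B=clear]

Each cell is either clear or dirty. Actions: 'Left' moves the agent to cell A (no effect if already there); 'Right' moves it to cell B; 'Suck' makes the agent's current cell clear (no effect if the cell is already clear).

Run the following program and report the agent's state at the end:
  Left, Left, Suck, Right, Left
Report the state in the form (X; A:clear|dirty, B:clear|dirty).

(A; A:clear, B:clear)

t=1 Left ⇒ (A; A:dirty, B:clear)
t=2 Left ⇒ (A; A:dirty, B:clear)
t=3 Suck ⇒ (A; A:clear, B:clear)
t=4 Right ⇒ (B; A:clear, B:clear)
t=5 Left ⇒ (A; A:clear, B:clear)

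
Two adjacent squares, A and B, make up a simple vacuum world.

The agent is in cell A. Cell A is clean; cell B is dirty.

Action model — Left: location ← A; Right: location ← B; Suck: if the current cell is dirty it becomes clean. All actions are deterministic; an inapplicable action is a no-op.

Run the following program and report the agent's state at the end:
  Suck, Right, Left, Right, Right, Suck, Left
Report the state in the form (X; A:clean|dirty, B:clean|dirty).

(A; A:clean, B:clean)

step 1/7 (Suck): (A; A:clean, B:dirty)
step 2/7 (Right): (B; A:clean, B:dirty)
step 3/7 (Left): (A; A:clean, B:dirty)
step 4/7 (Right): (B; A:clean, B:dirty)
step 5/7 (Right): (B; A:clean, B:dirty)
step 6/7 (Suck): (B; A:clean, B:clean)
step 7/7 (Left): (A; A:clean, B:clean)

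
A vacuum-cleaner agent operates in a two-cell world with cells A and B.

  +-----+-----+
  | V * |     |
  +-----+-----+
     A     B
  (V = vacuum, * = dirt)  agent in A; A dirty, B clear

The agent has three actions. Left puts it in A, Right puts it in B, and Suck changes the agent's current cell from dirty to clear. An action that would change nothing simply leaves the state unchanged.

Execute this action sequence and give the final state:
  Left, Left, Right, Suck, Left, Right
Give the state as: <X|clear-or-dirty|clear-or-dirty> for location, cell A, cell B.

<B|dirty|clear>

1) do Left; now <A|dirty|clear>
2) do Left; now <A|dirty|clear>
3) do Right; now <B|dirty|clear>
4) do Suck; now <B|dirty|clear>
5) do Left; now <A|dirty|clear>
6) do Right; now <B|dirty|clear>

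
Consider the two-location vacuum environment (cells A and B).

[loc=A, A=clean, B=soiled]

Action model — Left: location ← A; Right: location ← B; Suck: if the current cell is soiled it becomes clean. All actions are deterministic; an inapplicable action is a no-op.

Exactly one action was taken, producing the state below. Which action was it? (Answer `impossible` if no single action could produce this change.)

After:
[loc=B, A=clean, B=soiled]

try  Left: <A|clean|soiled>
try Right: <B|clean|soiled>  ← match
try  Suck: <A|clean|soiled>

Right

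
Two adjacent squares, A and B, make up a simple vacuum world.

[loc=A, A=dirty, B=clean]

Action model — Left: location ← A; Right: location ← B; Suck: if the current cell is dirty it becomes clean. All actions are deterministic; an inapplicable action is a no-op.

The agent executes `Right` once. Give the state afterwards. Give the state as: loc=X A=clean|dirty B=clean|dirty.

loc=B A=dirty B=clean

start: loc=A A=dirty B=clean
1. Right → loc=B A=dirty B=clean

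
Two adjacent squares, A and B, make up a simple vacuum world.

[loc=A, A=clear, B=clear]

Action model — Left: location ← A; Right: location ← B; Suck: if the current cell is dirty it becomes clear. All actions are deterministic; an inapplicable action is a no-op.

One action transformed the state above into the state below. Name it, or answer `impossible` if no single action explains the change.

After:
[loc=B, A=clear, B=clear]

try  Left: (A; A:clear, B:clear)
try Right: (B; A:clear, B:clear)  ← match
try  Suck: (A; A:clear, B:clear)

Right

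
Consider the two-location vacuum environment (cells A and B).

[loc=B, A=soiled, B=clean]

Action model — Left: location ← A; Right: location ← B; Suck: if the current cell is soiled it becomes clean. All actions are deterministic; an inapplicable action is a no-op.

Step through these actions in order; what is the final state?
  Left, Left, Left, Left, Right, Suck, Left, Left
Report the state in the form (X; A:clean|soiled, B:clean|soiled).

Left (#1): (A; A:soiled, B:clean)
Left (#2): (A; A:soiled, B:clean)
Left (#3): (A; A:soiled, B:clean)
Left (#4): (A; A:soiled, B:clean)
Right (#5): (B; A:soiled, B:clean)
Suck (#6): (B; A:soiled, B:clean)
Left (#7): (A; A:soiled, B:clean)
Left (#8): (A; A:soiled, B:clean)

(A; A:soiled, B:clean)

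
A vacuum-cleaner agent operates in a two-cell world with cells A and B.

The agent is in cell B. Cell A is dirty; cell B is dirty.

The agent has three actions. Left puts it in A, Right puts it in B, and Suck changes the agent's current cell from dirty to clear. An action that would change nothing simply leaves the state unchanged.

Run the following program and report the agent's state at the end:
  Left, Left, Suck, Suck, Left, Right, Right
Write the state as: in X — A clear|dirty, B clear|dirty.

Left (#1): in A — A dirty, B dirty
Left (#2): in A — A dirty, B dirty
Suck (#3): in A — A clear, B dirty
Suck (#4): in A — A clear, B dirty
Left (#5): in A — A clear, B dirty
Right (#6): in B — A clear, B dirty
Right (#7): in B — A clear, B dirty

in B — A clear, B dirty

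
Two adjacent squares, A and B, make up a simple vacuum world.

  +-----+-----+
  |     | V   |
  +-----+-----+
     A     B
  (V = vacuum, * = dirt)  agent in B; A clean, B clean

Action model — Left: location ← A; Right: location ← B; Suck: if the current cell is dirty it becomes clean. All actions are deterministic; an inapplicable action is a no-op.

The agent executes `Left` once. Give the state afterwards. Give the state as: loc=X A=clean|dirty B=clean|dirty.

start: loc=B A=clean B=clean
1. Left → loc=A A=clean B=clean

loc=A A=clean B=clean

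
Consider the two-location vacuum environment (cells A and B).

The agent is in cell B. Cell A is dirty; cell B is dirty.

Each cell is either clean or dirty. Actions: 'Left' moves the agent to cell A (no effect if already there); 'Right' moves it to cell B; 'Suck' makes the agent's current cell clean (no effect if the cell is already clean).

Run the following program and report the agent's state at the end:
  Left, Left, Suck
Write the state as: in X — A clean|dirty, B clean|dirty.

t=1 Left ⇒ in A — A dirty, B dirty
t=2 Left ⇒ in A — A dirty, B dirty
t=3 Suck ⇒ in A — A clean, B dirty

in A — A clean, B dirty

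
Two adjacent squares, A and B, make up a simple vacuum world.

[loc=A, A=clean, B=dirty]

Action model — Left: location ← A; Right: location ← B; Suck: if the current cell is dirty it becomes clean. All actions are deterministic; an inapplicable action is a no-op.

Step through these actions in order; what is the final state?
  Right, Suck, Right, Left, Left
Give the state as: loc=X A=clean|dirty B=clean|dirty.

1) do Right; now loc=B A=clean B=dirty
2) do Suck; now loc=B A=clean B=clean
3) do Right; now loc=B A=clean B=clean
4) do Left; now loc=A A=clean B=clean
5) do Left; now loc=A A=clean B=clean

loc=A A=clean B=clean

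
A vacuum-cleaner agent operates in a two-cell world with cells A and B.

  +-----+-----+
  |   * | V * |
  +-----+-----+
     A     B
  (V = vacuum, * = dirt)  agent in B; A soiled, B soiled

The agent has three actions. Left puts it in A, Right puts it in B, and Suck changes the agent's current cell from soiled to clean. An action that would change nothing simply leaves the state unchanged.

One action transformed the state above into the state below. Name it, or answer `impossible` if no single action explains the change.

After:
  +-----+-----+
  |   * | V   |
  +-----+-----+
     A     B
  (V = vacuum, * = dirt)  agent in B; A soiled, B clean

Suck

try  Left: <A|soiled|soiled>
try Right: <B|soiled|soiled>
try  Suck: <B|soiled|clean>  ← match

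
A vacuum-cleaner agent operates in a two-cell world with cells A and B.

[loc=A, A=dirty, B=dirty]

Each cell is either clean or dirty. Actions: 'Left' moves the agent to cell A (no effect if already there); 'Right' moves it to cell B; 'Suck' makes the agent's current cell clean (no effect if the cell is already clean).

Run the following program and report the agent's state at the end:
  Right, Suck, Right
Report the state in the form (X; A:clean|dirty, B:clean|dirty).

t=1 Right ⇒ (B; A:dirty, B:dirty)
t=2 Suck ⇒ (B; A:dirty, B:clean)
t=3 Right ⇒ (B; A:dirty, B:clean)

(B; A:dirty, B:clean)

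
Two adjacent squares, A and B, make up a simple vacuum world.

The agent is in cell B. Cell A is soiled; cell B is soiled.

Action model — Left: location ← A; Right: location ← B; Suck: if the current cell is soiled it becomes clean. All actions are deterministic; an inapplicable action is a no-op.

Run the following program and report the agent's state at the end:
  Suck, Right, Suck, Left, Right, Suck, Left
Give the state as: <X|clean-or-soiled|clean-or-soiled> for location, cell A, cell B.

<A|soiled|clean>

1) do Suck; now <B|soiled|clean>
2) do Right; now <B|soiled|clean>
3) do Suck; now <B|soiled|clean>
4) do Left; now <A|soiled|clean>
5) do Right; now <B|soiled|clean>
6) do Suck; now <B|soiled|clean>
7) do Left; now <A|soiled|clean>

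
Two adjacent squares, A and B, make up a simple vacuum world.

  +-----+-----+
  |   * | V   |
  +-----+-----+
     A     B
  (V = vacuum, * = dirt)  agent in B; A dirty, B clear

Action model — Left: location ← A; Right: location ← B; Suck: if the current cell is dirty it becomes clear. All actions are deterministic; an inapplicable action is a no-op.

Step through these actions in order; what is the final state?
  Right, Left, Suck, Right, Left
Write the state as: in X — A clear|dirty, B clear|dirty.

in A — A clear, B clear

1. Right → in B — A dirty, B clear
2. Left → in A — A dirty, B clear
3. Suck → in A — A clear, B clear
4. Right → in B — A clear, B clear
5. Left → in A — A clear, B clear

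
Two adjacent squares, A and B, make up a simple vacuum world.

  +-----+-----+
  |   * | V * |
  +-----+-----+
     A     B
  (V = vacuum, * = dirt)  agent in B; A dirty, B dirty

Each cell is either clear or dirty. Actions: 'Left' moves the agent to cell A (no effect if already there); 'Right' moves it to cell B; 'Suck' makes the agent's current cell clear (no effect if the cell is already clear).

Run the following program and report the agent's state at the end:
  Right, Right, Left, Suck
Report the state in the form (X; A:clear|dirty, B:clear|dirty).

1) do Right; now (B; A:dirty, B:dirty)
2) do Right; now (B; A:dirty, B:dirty)
3) do Left; now (A; A:dirty, B:dirty)
4) do Suck; now (A; A:clear, B:dirty)

(A; A:clear, B:dirty)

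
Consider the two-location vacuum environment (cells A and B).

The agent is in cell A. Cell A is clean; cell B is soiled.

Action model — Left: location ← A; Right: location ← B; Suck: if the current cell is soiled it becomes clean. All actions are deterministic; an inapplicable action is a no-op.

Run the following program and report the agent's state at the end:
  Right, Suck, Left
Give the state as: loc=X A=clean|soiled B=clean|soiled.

loc=A A=clean B=clean

1) do Right; now loc=B A=clean B=soiled
2) do Suck; now loc=B A=clean B=clean
3) do Left; now loc=A A=clean B=clean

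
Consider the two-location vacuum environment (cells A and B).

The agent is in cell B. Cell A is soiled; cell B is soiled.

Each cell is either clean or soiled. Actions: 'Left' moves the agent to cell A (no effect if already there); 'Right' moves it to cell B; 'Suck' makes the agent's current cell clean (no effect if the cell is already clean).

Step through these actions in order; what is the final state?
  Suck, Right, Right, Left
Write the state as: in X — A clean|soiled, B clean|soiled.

[1] after Suck: in B — A soiled, B clean
[2] after Right: in B — A soiled, B clean
[3] after Right: in B — A soiled, B clean
[4] after Left: in A — A soiled, B clean

in A — A soiled, B clean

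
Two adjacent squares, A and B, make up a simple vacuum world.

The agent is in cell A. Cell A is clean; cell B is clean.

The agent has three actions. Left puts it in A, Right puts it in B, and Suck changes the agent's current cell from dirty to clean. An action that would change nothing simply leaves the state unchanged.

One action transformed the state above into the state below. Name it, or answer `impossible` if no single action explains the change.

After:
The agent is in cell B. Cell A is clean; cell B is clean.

try  Left: (A; A:clean, B:clean)
try Right: (B; A:clean, B:clean)  ← match
try  Suck: (A; A:clean, B:clean)

Right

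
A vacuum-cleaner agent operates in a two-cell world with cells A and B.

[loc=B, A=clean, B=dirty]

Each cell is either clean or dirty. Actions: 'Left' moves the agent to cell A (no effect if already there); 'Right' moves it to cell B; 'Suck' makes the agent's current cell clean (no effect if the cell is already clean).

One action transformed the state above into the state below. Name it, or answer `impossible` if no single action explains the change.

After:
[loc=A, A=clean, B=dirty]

Left

try  Left: (A; A:clean, B:dirty)  ← match
try Right: (B; A:clean, B:dirty)
try  Suck: (B; A:clean, B:clean)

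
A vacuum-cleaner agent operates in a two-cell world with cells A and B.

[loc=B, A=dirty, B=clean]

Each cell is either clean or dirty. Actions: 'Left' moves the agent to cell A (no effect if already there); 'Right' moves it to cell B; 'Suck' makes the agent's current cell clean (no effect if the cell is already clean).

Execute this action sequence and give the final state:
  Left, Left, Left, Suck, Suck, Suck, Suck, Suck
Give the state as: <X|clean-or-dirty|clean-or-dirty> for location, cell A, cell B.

<A|clean|clean>

Left (#1): <A|dirty|clean>
Left (#2): <A|dirty|clean>
Left (#3): <A|dirty|clean>
Suck (#4): <A|clean|clean>
Suck (#5): <A|clean|clean>
Suck (#6): <A|clean|clean>
Suck (#7): <A|clean|clean>
Suck (#8): <A|clean|clean>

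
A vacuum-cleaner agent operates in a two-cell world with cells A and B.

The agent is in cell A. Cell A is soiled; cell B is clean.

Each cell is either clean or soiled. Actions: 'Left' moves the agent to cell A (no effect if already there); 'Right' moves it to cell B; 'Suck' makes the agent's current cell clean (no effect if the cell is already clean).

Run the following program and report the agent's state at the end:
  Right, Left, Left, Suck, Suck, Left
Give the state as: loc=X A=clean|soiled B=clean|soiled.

[1] after Right: loc=B A=soiled B=clean
[2] after Left: loc=A A=soiled B=clean
[3] after Left: loc=A A=soiled B=clean
[4] after Suck: loc=A A=clean B=clean
[5] after Suck: loc=A A=clean B=clean
[6] after Left: loc=A A=clean B=clean

loc=A A=clean B=clean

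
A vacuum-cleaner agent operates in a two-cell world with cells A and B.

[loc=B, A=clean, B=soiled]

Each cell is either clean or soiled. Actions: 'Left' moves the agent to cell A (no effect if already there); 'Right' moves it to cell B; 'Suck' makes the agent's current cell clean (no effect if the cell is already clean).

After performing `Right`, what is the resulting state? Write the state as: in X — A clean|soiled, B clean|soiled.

start: in B — A clean, B soiled
Right (#1): in B — A clean, B soiled

in B — A clean, B soiled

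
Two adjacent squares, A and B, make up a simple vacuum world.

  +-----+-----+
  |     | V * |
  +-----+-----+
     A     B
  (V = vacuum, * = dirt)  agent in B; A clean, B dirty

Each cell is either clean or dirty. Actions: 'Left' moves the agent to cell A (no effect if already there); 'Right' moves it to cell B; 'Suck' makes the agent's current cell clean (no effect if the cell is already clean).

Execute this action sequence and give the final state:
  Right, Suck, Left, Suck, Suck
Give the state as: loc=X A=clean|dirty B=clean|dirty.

1. Right → loc=B A=clean B=dirty
2. Suck → loc=B A=clean B=clean
3. Left → loc=A A=clean B=clean
4. Suck → loc=A A=clean B=clean
5. Suck → loc=A A=clean B=clean

loc=A A=clean B=clean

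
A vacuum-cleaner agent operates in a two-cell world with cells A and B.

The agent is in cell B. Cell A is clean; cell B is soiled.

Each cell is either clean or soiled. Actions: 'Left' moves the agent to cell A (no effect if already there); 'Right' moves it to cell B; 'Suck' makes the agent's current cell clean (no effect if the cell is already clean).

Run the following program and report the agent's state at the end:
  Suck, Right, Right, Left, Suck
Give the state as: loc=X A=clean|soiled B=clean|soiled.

loc=A A=clean B=clean

1) do Suck; now loc=B A=clean B=clean
2) do Right; now loc=B A=clean B=clean
3) do Right; now loc=B A=clean B=clean
4) do Left; now loc=A A=clean B=clean
5) do Suck; now loc=A A=clean B=clean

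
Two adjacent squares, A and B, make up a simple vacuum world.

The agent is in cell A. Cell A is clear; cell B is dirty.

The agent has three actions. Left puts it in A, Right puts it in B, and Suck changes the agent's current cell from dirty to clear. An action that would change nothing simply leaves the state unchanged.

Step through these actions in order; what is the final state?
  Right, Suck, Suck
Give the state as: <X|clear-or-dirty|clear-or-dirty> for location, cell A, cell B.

t=1 Right ⇒ <B|clear|dirty>
t=2 Suck ⇒ <B|clear|clear>
t=3 Suck ⇒ <B|clear|clear>

<B|clear|clear>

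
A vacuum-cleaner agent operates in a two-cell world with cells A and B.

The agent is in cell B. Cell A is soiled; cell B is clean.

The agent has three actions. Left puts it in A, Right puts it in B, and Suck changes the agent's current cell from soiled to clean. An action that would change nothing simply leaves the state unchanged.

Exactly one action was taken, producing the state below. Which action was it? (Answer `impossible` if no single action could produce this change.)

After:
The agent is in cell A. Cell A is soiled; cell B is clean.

Left

try  Left: loc=A A=soiled B=clean  ← match
try Right: loc=B A=soiled B=clean
try  Suck: loc=B A=soiled B=clean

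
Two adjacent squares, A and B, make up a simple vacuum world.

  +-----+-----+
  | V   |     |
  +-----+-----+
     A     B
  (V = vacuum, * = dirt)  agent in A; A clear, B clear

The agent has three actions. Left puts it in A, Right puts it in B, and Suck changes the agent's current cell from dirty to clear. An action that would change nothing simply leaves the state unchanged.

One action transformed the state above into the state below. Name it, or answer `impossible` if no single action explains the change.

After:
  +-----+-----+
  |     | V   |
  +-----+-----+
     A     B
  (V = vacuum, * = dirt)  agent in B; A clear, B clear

try  Left: in A — A clear, B clear
try Right: in B — A clear, B clear  ← match
try  Suck: in A — A clear, B clear

Right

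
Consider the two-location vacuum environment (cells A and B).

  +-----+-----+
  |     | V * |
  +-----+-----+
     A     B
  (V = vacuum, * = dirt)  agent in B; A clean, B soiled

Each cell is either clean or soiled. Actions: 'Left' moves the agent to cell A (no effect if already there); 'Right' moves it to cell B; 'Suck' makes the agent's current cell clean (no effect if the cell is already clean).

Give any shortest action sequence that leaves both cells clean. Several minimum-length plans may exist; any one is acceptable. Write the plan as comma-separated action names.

Suck

1) do Suck; now <B|clean|clean>
min 1: B is soiled, one Suck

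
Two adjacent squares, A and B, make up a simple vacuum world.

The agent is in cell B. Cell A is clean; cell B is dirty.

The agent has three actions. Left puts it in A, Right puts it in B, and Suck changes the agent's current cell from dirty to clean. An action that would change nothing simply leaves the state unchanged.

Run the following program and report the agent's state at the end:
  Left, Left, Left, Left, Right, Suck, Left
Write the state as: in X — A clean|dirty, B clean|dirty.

step 1/7 (Left): in A — A clean, B dirty
step 2/7 (Left): in A — A clean, B dirty
step 3/7 (Left): in A — A clean, B dirty
step 4/7 (Left): in A — A clean, B dirty
step 5/7 (Right): in B — A clean, B dirty
step 6/7 (Suck): in B — A clean, B clean
step 7/7 (Left): in A — A clean, B clean

in A — A clean, B clean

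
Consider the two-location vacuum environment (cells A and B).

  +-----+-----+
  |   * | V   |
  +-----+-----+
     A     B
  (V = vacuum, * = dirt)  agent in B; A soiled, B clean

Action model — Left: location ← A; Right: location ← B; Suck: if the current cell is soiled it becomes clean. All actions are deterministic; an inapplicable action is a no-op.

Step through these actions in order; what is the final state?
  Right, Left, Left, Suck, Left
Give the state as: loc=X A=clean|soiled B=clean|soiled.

step 1/5 (Right): loc=B A=soiled B=clean
step 2/5 (Left): loc=A A=soiled B=clean
step 3/5 (Left): loc=A A=soiled B=clean
step 4/5 (Suck): loc=A A=clean B=clean
step 5/5 (Left): loc=A A=clean B=clean

loc=A A=clean B=clean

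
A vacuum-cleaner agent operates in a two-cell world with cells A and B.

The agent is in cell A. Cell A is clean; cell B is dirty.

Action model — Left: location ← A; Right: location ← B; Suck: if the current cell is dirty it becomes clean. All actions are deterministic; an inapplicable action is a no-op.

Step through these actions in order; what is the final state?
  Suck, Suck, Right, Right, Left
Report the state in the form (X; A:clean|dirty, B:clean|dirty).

[1] after Suck: (A; A:clean, B:dirty)
[2] after Suck: (A; A:clean, B:dirty)
[3] after Right: (B; A:clean, B:dirty)
[4] after Right: (B; A:clean, B:dirty)
[5] after Left: (A; A:clean, B:dirty)

(A; A:clean, B:dirty)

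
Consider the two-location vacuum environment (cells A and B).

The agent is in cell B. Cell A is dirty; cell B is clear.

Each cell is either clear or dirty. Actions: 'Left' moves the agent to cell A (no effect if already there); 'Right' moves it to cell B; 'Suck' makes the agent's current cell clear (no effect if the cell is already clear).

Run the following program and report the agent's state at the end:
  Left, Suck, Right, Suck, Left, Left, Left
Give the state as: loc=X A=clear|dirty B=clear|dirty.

step 1/7 (Left): loc=A A=dirty B=clear
step 2/7 (Suck): loc=A A=clear B=clear
step 3/7 (Right): loc=B A=clear B=clear
step 4/7 (Suck): loc=B A=clear B=clear
step 5/7 (Left): loc=A A=clear B=clear
step 6/7 (Left): loc=A A=clear B=clear
step 7/7 (Left): loc=A A=clear B=clear

loc=A A=clear B=clear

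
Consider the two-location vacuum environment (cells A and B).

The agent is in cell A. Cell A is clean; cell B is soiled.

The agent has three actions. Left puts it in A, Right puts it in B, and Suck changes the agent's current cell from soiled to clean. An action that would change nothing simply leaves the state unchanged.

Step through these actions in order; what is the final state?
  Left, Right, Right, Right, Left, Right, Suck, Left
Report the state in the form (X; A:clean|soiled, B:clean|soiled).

[1] after Left: (A; A:clean, B:soiled)
[2] after Right: (B; A:clean, B:soiled)
[3] after Right: (B; A:clean, B:soiled)
[4] after Right: (B; A:clean, B:soiled)
[5] after Left: (A; A:clean, B:soiled)
[6] after Right: (B; A:clean, B:soiled)
[7] after Suck: (B; A:clean, B:clean)
[8] after Left: (A; A:clean, B:clean)

(A; A:clean, B:clean)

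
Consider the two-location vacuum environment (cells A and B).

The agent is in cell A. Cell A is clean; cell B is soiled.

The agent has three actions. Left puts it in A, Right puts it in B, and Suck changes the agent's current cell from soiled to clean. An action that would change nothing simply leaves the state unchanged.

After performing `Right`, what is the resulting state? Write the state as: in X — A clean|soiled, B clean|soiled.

start: in A — A clean, B soiled
1. Right → in B — A clean, B soiled

in B — A clean, B soiled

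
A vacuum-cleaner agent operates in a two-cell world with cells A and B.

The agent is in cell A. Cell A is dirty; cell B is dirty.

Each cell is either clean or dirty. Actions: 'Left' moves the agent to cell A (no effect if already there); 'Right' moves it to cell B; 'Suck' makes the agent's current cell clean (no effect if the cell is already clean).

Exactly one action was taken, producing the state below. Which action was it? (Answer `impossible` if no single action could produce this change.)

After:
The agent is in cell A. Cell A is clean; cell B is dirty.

Suck

try  Left: loc=A A=dirty B=dirty
try Right: loc=B A=dirty B=dirty
try  Suck: loc=A A=clean B=dirty  ← match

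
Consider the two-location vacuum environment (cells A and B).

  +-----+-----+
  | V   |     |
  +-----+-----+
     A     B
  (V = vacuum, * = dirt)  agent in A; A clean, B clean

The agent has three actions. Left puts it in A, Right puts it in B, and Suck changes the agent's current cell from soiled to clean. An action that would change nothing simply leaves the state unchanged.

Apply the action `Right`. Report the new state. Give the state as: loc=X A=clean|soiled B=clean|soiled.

loc=B A=clean B=clean

start: loc=A A=clean B=clean
step 1/1 (Right): loc=B A=clean B=clean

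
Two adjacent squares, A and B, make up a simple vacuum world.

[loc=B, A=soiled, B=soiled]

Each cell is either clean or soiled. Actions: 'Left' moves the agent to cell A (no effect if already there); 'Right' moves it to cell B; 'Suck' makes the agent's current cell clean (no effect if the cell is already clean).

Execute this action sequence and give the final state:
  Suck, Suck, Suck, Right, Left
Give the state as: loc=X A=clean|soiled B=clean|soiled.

loc=A A=soiled B=clean

Suck (#1): loc=B A=soiled B=clean
Suck (#2): loc=B A=soiled B=clean
Suck (#3): loc=B A=soiled B=clean
Right (#4): loc=B A=soiled B=clean
Left (#5): loc=A A=soiled B=clean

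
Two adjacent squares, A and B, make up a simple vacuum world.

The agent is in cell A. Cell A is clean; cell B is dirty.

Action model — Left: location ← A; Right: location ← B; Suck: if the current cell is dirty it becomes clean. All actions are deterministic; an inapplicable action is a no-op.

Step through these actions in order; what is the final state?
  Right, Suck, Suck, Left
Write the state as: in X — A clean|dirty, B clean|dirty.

Right (#1): in B — A clean, B dirty
Suck (#2): in B — A clean, B clean
Suck (#3): in B — A clean, B clean
Left (#4): in A — A clean, B clean

in A — A clean, B clean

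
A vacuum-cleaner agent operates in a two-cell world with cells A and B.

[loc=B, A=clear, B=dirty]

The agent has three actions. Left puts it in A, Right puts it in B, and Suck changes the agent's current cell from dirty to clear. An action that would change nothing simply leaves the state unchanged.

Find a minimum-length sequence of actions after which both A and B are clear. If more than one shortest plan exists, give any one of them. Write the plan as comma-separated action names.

1. Suck → <B|clear|clear>
min 1: B is dirty, one Suck

Suck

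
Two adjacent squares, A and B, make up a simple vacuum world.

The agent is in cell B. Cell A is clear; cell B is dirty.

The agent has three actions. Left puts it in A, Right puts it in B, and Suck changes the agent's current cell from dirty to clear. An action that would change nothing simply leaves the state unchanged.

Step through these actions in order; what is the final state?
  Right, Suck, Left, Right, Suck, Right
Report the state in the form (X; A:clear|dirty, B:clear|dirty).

t=1 Right ⇒ (B; A:clear, B:dirty)
t=2 Suck ⇒ (B; A:clear, B:clear)
t=3 Left ⇒ (A; A:clear, B:clear)
t=4 Right ⇒ (B; A:clear, B:clear)
t=5 Suck ⇒ (B; A:clear, B:clear)
t=6 Right ⇒ (B; A:clear, B:clear)

(B; A:clear, B:clear)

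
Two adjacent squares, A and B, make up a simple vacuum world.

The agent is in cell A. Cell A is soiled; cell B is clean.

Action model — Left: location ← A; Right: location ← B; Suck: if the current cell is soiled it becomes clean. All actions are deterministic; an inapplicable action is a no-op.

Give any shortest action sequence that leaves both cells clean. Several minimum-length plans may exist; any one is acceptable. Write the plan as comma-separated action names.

Suck

Suck (#1): <A|clean|clean>
min 1: A is soiled, one Suck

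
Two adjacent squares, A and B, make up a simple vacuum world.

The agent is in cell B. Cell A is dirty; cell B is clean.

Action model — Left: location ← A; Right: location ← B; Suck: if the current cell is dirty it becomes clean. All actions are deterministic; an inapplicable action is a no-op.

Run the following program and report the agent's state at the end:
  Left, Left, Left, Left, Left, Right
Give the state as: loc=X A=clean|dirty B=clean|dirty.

loc=B A=dirty B=clean

1. Left → loc=A A=dirty B=clean
2. Left → loc=A A=dirty B=clean
3. Left → loc=A A=dirty B=clean
4. Left → loc=A A=dirty B=clean
5. Left → loc=A A=dirty B=clean
6. Right → loc=B A=dirty B=clean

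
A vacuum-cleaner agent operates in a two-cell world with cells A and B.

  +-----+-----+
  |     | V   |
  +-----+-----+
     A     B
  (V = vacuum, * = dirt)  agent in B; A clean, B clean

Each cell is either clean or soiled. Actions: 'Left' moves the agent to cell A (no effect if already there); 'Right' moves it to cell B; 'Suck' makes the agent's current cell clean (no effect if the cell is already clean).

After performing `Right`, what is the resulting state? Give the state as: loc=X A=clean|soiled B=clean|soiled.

loc=B A=clean B=clean

start: loc=B A=clean B=clean
1) do Right; now loc=B A=clean B=clean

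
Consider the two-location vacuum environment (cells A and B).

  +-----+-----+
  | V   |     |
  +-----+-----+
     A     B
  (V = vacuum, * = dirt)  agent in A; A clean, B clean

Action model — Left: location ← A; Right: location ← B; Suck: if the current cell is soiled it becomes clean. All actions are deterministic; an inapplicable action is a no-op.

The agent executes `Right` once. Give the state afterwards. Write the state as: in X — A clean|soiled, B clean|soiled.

start: in A — A clean, B clean
1) do Right; now in B — A clean, B clean

in B — A clean, B clean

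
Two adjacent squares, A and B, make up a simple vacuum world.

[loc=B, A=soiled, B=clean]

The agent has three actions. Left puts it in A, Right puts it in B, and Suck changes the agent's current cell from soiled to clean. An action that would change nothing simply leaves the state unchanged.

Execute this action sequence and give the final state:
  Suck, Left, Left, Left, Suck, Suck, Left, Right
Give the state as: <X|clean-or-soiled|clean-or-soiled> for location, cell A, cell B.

<B|clean|clean>

Suck (#1): <B|soiled|clean>
Left (#2): <A|soiled|clean>
Left (#3): <A|soiled|clean>
Left (#4): <A|soiled|clean>
Suck (#5): <A|clean|clean>
Suck (#6): <A|clean|clean>
Left (#7): <A|clean|clean>
Right (#8): <B|clean|clean>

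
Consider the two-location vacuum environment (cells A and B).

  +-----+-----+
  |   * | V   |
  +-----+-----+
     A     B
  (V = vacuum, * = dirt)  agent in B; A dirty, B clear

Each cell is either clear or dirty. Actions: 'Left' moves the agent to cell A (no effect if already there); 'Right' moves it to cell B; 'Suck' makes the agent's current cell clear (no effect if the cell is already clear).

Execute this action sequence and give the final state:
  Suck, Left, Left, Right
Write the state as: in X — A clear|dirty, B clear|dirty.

in B — A dirty, B clear

t=1 Suck ⇒ in B — A dirty, B clear
t=2 Left ⇒ in A — A dirty, B clear
t=3 Left ⇒ in A — A dirty, B clear
t=4 Right ⇒ in B — A dirty, B clear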